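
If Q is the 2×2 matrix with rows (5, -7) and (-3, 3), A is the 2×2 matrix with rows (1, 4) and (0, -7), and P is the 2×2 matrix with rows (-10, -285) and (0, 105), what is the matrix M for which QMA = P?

M = [[5, 0], [5, -5]]

M = Q⁻¹PA⁻¹ (apply Q⁻¹ on the left and A⁻¹ on the right).
Q has determinant -6; Q⁻¹ = [[-1/2, -7/6], [-1/2, -5/6]].
A has determinant -7; A⁻¹ = [[1, 4/7], [0, -1/7]].
Q⁻¹P = [[5, 20], [5, 55]].
M = (Q⁻¹P)A⁻¹ = [[5, 0], [5, -5]].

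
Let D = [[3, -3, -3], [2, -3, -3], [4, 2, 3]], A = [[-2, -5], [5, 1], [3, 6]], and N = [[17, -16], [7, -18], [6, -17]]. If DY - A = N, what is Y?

Y = [[3, -4], [-3, 4], [1, -1]]

DY = N + A = [[15, -21], [12, -17], [9, -11]].
Since D multiplies Y on the left, Y = D⁻¹(N + A).
det D = -3, so D⁻¹ = [[1, -1, 0], [6, -7, -1], [-16/3, 6, 1]].
Y = D⁻¹(N + A) = [[3, -4], [-3, 4], [1, -1]].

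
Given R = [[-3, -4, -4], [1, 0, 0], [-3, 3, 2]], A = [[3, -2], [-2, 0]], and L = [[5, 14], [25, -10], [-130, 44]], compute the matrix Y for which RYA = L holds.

Y = R⁻¹LA⁻¹ (apply R⁻¹ on the left and A⁻¹ on the right).
R has determinant -4; R⁻¹ = [[0, 1, 0], [1/2, 9/2, 1], [-3/4, -21/4, -1]].
det A = -4, so A⁻¹ = [[0, -1/2], [-1/2, -3/4]].
R⁻¹L = [[25, -10], [-15, 6], [-5, -2]].
Y = (R⁻¹L)A⁻¹ = [[5, -5], [-3, 3], [1, 4]].

Y = [[5, -5], [-3, 3], [1, 4]]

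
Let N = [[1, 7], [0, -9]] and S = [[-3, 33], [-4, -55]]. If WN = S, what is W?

Right-multiplying both sides by N⁻¹ gives W = SN⁻¹.
det N = -9, so N⁻¹ = [[1, 7/9], [0, -1/9]].
W = SN⁻¹ = [[-3, 33], [-4, -55]] · [[1, 7/9], [0, -1/9]] = [[-3, -6], [-4, 3]].

W = [[-3, -6], [-4, 3]]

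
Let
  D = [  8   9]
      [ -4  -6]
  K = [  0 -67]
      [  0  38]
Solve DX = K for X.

Left-multiplying both sides by D⁻¹ gives X = D⁻¹K.
D has determinant -12; D⁻¹ = [[1/2, 3/4], [-1/3, -2/3]].
X = D⁻¹K = [[1/2, 3/4], [-1/3, -2/3]] · [[0, -67], [0, 38]] = [[0, -5], [0, -3]].

X = [[0, -5], [0, -3]]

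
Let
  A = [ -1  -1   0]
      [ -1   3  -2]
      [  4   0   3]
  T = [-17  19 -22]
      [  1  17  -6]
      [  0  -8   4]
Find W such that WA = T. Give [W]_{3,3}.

Right-multiplying both sides by A⁻¹ gives W = TA⁻¹.
A has determinant -4; A⁻¹ = [[-9/4, -3/4, -1/2], [5/4, 3/4, 1/2], [3, 1, 1]].
W = TA⁻¹ = [[-17, 19, -22], [1, 17, -6], [0, -8, 4]] · [[-9/4, -3/4, -1/2], [5/4, 3/4, 1/2], [3, 1, 1]] = [[-4, 5, -4], [1, 6, 2], [2, -2, 0]].

0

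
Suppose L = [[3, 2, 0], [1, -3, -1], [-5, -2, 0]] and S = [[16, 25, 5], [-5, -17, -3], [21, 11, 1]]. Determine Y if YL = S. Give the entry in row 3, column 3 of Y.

-5

Since L sits to the right of Y, Y = SL⁻¹.
L has determinant 4; L⁻¹ = [[-1/2, 0, -1/2], [5/4, 0, 3/4], [-17/4, -1, -11/4]].
Y = SL⁻¹ = [[16, 25, 5], [-5, -17, -3], [21, 11, 1]] · [[-1/2, 0, -1/2], [5/4, 0, 3/4], [-17/4, -1, -11/4]] = [[2, -5, -3], [-6, 3, -2], [-1, -1, -5]].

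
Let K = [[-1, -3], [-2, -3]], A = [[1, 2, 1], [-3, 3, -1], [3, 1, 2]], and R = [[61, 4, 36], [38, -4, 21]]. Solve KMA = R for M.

M = [[5, -2, 4], [-4, 3, -5]]

M = K⁻¹RA⁻¹ (apply K⁻¹ on the left and A⁻¹ on the right).
det K = -3, so K⁻¹ = [[1, -1], [-2/3, 1/3]].
A has determinant 1; A⁻¹ = [[7, -3, -5], [3, -1, -2], [-12, 5, 9]].
K⁻¹R = [[23, 8, 15], [-28, -4, -17]].
M = (K⁻¹R)A⁻¹ = [[5, -2, 4], [-4, 3, -5]].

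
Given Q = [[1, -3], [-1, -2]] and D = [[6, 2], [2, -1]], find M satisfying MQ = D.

Since Q sits to the right of M, M = DQ⁻¹.
det Q = -5; the adjugate gives Q⁻¹ = [[2/5, -3/5], [-1/5, -1/5]].
M = DQ⁻¹ = [[6, 2], [2, -1]] · [[2/5, -3/5], [-1/5, -1/5]] = [[2, -4], [1, -1]].

M = [[2, -4], [1, -1]]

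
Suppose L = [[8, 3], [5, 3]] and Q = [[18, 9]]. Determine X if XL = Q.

X = [[1, 2]]

Since L sits to the right of X, X = QL⁻¹.
det L = 9, so L⁻¹ = [[1/3, -1/3], [-5/9, 8/9]].
X = QL⁻¹ = [[18, 9]] · [[1/3, -1/3], [-5/9, 8/9]] = [[1, 2]].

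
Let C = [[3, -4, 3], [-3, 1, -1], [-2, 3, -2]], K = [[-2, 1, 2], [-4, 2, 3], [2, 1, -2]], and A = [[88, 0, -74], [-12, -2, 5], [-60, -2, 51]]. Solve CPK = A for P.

P = [[5, -1, -1], [0, -1, -4], [-3, -5, 3]]

Isolating P: multiply by C⁻¹ from the left and K⁻¹ from the right, so P = C⁻¹AK⁻¹.
det C = -2; the adjugate gives C⁻¹ = [[-1/2, -1/2, -1/2], [2, 0, 3], [7/2, 1/2, 9/2]].
K has determinant -4; K⁻¹ = [[7/4, -1, 1/4], [1/2, 0, 1/2], [2, -1, 0]].
C⁻¹A = [[-8, 2, 9], [-4, -6, 5], [32, -10, -27]].
P = (C⁻¹A)K⁻¹ = [[5, -1, -1], [0, -1, -4], [-3, -5, 3]].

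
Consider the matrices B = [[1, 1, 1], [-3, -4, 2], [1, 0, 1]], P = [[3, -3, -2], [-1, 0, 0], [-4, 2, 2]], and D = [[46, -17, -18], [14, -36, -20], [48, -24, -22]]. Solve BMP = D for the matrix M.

M = [[0, -2, -4], [-3, -3, -1], [2, -4, -5]]

Left-multiply by B⁻¹ and right-multiply by P⁻¹: M = B⁻¹DP⁻¹.
det B = 5; the adjugate gives B⁻¹ = [[-4/5, -1/5, 6/5], [1, 0, -1], [4/5, 1/5, -1/5]].
det P = -2, so P⁻¹ = [[0, -1, 0], [-1, 1, -1], [1, -3, 3/2]].
B⁻¹D = [[18, -8, -8], [-2, 7, 4], [30, -16, -14]].
M = (B⁻¹D)P⁻¹ = [[0, -2, -4], [-3, -3, -1], [2, -4, -5]].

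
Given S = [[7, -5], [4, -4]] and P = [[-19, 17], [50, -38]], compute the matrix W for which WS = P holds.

W = [[-1, -3], [6, 2]]

Right-multiplying both sides by S⁻¹ gives W = PS⁻¹.
det S = -8; the adjugate gives S⁻¹ = [[1/2, -5/8], [1/2, -7/8]].
W = PS⁻¹ = [[-19, 17], [50, -38]] · [[1/2, -5/8], [1/2, -7/8]] = [[-1, -3], [6, 2]].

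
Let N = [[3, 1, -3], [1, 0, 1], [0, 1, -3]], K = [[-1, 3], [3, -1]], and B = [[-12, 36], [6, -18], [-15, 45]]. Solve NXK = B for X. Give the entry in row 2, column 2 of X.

0

Left-multiply by N⁻¹ and right-multiply by K⁻¹: X = N⁻¹BK⁻¹.
det N = -3; the adjugate gives N⁻¹ = [[1/3, 0, -1/3], [-1, 3, 2], [-1/3, 1, 1/3]].
det K = -8, so K⁻¹ = [[1/8, 3/8], [3/8, 1/8]].
N⁻¹B = [[1, -3], [0, 0], [5, -15]].
X = (N⁻¹B)K⁻¹ = [[-1, 0], [0, 0], [-5, 0]].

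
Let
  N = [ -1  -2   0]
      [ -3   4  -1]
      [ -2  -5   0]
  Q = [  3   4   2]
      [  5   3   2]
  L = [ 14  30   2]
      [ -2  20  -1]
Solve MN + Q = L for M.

M = [[-3, 0, -4], [0, 3, -1]]

MN = L − Q = [[11, 26, 0], [-7, 17, -3]].
Since N sits to the right of M, M = (L − Q)N⁻¹.
det N = 1; the adjugate gives N⁻¹ = [[-5, 0, 2], [2, 0, -1], [23, -1, -10]].
M = (L − Q)N⁻¹ = [[-3, 0, -4], [0, 3, -1]].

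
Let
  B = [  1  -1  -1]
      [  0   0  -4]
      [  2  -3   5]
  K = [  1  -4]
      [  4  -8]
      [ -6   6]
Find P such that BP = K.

P = [[1, -2], [1, 0], [-1, 2]]

Left-multiplying both sides by B⁻¹ gives P = B⁻¹K.
det B = -4, so B⁻¹ = [[3, -2, -1], [2, -7/4, -1], [0, -1/4, 0]].
P = B⁻¹K = [[3, -2, -1], [2, -7/4, -1], [0, -1/4, 0]] · [[1, -4], [4, -8], [-6, 6]] = [[1, -2], [1, 0], [-1, 2]].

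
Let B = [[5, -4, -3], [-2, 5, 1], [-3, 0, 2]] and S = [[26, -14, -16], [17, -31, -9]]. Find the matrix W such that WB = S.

Since B sits to the right of W, W = SB⁻¹.
B has determinant 1; B⁻¹ = [[10, 8, 11], [1, 1, 1], [15, 12, 17]].
W = SB⁻¹ = [[26, -14, -16], [17, -31, -9]] · [[10, 8, 11], [1, 1, 1], [15, 12, 17]] = [[6, 2, 0], [4, -3, 3]].

W = [[6, 2, 0], [4, -3, 3]]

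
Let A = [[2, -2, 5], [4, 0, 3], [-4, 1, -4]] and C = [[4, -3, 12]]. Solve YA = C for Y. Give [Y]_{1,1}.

4

A is on the right of Y, so right-multiply by A⁻¹: Y = CA⁻¹.
det A = 6; the adjugate gives A⁻¹ = [[-1/2, -1/2, -1], [2/3, 2, 7/3], [2/3, 1, 4/3]].
Y = CA⁻¹ = [[4, -3, 12]] · [[-1/2, -1/2, -1], [2/3, 2, 7/3], [2/3, 1, 4/3]] = [[4, 4, 5]].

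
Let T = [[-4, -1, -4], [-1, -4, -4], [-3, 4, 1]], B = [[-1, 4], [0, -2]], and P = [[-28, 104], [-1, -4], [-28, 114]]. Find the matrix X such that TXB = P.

X = T⁻¹PB⁻¹ (apply T⁻¹ on the left and B⁻¹ on the right).
det T = 3; the adjugate gives T⁻¹ = [[4, -5, -4], [13/3, -16/3, -4], [-16/3, 19/3, 5]].
det B = 2; the adjugate gives B⁻¹ = [[-1, -2], [0, -1/2]].
T⁻¹P = [[5, -20], [-4, 16], [3, -10]].
X = (T⁻¹P)B⁻¹ = [[-5, 0], [4, 0], [-3, -1]].

X = [[-5, 0], [4, 0], [-3, -1]]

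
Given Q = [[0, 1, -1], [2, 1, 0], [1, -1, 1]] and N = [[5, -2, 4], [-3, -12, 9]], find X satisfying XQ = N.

X = [[-3, 2, 1], [-6, -3, 3]]

Right-multiplying both sides by Q⁻¹ gives X = NQ⁻¹.
det Q = 1, so Q⁻¹ = [[1, 0, 1], [-2, 1, -2], [-3, 1, -2]].
X = NQ⁻¹ = [[5, -2, 4], [-3, -12, 9]] · [[1, 0, 1], [-2, 1, -2], [-3, 1, -2]] = [[-3, 2, 1], [-6, -3, 3]].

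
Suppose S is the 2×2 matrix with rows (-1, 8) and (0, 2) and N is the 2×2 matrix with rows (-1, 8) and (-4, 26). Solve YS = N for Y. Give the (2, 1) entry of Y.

Right-multiplying both sides by S⁻¹ gives Y = NS⁻¹.
det S = -2; the adjugate gives S⁻¹ = [[-1, 4], [0, 1/2]].
Y = NS⁻¹ = [[-1, 8], [-4, 26]] · [[-1, 4], [0, 1/2]] = [[1, 0], [4, -3]].

4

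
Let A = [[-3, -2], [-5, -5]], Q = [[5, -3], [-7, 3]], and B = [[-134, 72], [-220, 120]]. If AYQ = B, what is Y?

Y = [[5, -3], [1, 1]]

Left-multiply by A⁻¹ and right-multiply by Q⁻¹: Y = A⁻¹BQ⁻¹.
det A = 5, so A⁻¹ = [[-1, 2/5], [1, -3/5]].
det Q = -6, so Q⁻¹ = [[-1/2, -1/2], [-7/6, -5/6]].
A⁻¹B = [[46, -24], [-2, 0]].
Y = (A⁻¹B)Q⁻¹ = [[5, -3], [1, 1]].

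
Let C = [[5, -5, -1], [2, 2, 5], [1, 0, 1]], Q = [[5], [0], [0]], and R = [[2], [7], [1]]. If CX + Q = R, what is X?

X = [[-2], [-2], [3]]

CX = R − Q = [[-3], [7], [1]].
Left-multiplying both sides by C⁻¹ gives X = C⁻¹(R − Q).
det C = -3, so C⁻¹ = [[-2/3, -5/3, 23/3], [-1, -2, 9], [2/3, 5/3, -20/3]].
X = C⁻¹(R − Q) = [[-2], [-2], [3]].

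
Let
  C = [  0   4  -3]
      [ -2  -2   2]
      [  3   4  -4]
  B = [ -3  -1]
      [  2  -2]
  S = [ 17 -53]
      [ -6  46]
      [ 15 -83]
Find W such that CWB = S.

Isolating W: multiply by C⁻¹ from the left and B⁻¹ from the right, so W = C⁻¹SB⁻¹.
C has determinant -2; C⁻¹ = [[0, -2, -1], [1, -9/2, -3], [1, -6, -4]].
det B = 8, so B⁻¹ = [[-1/4, 1/8], [-1/4, -3/8]].
C⁻¹S = [[-3, -9], [-1, -11], [-7, 3]].
W = (C⁻¹S)B⁻¹ = [[3, 3], [3, 4], [1, -2]].

W = [[3, 3], [3, 4], [1, -2]]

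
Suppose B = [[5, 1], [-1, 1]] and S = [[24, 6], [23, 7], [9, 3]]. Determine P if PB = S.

B is on the right of P, so right-multiply by B⁻¹: P = SB⁻¹.
det B = 6, so B⁻¹ = [[1/6, -1/6], [1/6, 5/6]].
P = SB⁻¹ = [[24, 6], [23, 7], [9, 3]] · [[1/6, -1/6], [1/6, 5/6]] = [[5, 1], [5, 2], [2, 1]].

P = [[5, 1], [5, 2], [2, 1]]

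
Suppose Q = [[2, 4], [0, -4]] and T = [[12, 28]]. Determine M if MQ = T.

M = [[6, -1]]

Since Q sits to the right of M, M = TQ⁻¹.
Q has determinant -8; Q⁻¹ = [[1/2, 1/2], [0, -1/4]].
M = TQ⁻¹ = [[12, 28]] · [[1/2, 1/2], [0, -1/4]] = [[6, -1]].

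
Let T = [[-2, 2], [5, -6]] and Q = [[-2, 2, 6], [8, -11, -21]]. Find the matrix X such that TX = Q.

Left-multiplying both sides by T⁻¹ gives X = T⁻¹Q.
det T = 2; the adjugate gives T⁻¹ = [[-3, -1], [-5/2, -1]].
X = T⁻¹Q = [[-3, -1], [-5/2, -1]] · [[-2, 2, 6], [8, -11, -21]] = [[-2, 5, 3], [-3, 6, 6]].

X = [[-2, 5, 3], [-3, 6, 6]]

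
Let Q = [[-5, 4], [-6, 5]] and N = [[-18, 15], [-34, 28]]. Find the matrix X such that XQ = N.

X = [[0, 3], [2, 4]]

Right-multiplying both sides by Q⁻¹ gives X = NQ⁻¹.
Q has determinant -1; Q⁻¹ = [[-5, 4], [-6, 5]].
X = NQ⁻¹ = [[-18, 15], [-34, 28]] · [[-5, 4], [-6, 5]] = [[0, 3], [2, 4]].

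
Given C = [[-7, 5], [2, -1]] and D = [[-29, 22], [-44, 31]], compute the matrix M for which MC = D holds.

M = [[5, 3], [6, -1]]

C is on the right of M, so right-multiply by C⁻¹: M = DC⁻¹.
det C = -3, so C⁻¹ = [[1/3, 5/3], [2/3, 7/3]].
M = DC⁻¹ = [[-29, 22], [-44, 31]] · [[1/3, 5/3], [2/3, 7/3]] = [[5, 3], [6, -1]].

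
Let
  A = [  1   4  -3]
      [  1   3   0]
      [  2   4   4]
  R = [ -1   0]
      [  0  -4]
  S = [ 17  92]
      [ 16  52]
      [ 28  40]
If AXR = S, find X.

X = [[-4, -1], [-4, -4], [-1, 2]]

X = A⁻¹SR⁻¹ (apply A⁻¹ on the left and R⁻¹ on the right).
det A = 2, so A⁻¹ = [[6, -14, 9/2], [-2, 5, -3/2], [-1, 2, -1/2]].
det R = 4, so R⁻¹ = [[-1, 0], [0, -1/4]].
A⁻¹S = [[4, 4], [4, 16], [1, -8]].
X = (A⁻¹S)R⁻¹ = [[-4, -1], [-4, -4], [-1, 2]].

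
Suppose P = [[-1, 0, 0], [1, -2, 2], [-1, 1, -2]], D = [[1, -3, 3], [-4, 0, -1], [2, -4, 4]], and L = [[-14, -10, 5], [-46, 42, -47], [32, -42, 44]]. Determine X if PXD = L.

X = [[2, -5, -4], [-4, -3, 3], [0, 2, -4]]

X = P⁻¹LD⁻¹ (apply P⁻¹ on the left and D⁻¹ on the right).
det P = -2; the adjugate gives P⁻¹ = [[-1, 0, 0], [0, -1, -1], [1/2, -1/2, -1]].
det D = 2; the adjugate gives D⁻¹ = [[-2, 0, 3/2], [7, -1, -11/2], [8, -1, -6]].
P⁻¹L = [[14, 10, -5], [14, 0, 3], [-16, 16, -18]].
X = (P⁻¹L)D⁻¹ = [[2, -5, -4], [-4, -3, 3], [0, 2, -4]].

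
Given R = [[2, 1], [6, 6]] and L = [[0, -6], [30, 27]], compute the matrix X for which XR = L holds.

X = [[6, -2], [3, 4]]

Since R sits to the right of X, X = LR⁻¹.
det R = 6; the adjugate gives R⁻¹ = [[1, -1/6], [-1, 1/3]].
X = LR⁻¹ = [[0, -6], [30, 27]] · [[1, -1/6], [-1, 1/3]] = [[6, -2], [3, 4]].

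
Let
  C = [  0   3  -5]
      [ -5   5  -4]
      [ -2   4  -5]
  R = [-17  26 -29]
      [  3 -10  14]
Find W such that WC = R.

W = [[-1, 1, 6], [-3, -1, 1]]

Since C sits to the right of W, W = RC⁻¹.
det C = -1, so C⁻¹ = [[9, 5, -13], [17, 10, -25], [10, 6, -15]].
W = RC⁻¹ = [[-17, 26, -29], [3, -10, 14]] · [[9, 5, -13], [17, 10, -25], [10, 6, -15]] = [[-1, 1, 6], [-3, -1, 1]].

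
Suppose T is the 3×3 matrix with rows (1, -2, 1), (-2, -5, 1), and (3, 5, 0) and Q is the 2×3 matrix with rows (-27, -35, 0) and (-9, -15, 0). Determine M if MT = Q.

M = [[-5, 5, -4], [0, 0, -3]]

T is on the right of M, so right-multiply by T⁻¹: M = QT⁻¹.
det T = -6, so T⁻¹ = [[5/6, -5/6, -1/2], [-1/2, 1/2, 1/2], [-5/6, 11/6, 3/2]].
M = QT⁻¹ = [[-27, -35, 0], [-9, -15, 0]] · [[5/6, -5/6, -1/2], [-1/2, 1/2, 1/2], [-5/6, 11/6, 3/2]] = [[-5, 5, -4], [0, 0, -3]].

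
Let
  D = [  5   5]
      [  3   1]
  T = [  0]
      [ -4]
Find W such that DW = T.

W = [[-2], [2]]

Left-multiplying both sides by D⁻¹ gives W = D⁻¹T.
D has determinant -10; D⁻¹ = [[-1/10, 1/2], [3/10, -1/2]].
W = D⁻¹T = [[-1/10, 1/2], [3/10, -1/2]] · [[0], [-4]] = [[-2], [2]].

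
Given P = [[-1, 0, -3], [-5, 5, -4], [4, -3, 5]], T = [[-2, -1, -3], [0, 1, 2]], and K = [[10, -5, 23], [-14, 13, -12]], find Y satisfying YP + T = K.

YP = K − T = [[12, -4, 26], [-14, 12, -14]].
P is on the right of Y, so right-multiply by P⁻¹: Y = (K − T)P⁻¹.
P has determinant 2; P⁻¹ = [[13/2, 9/2, 15/2], [9/2, 7/2, 11/2], [-5/2, -3/2, -5/2]].
Y = (K − T)P⁻¹ = [[-5, 1, 3], [-2, 0, -4]].

Y = [[-5, 1, 3], [-2, 0, -4]]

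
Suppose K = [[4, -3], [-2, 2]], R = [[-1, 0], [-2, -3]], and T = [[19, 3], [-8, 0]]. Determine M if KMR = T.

Left-multiply by K⁻¹ and right-multiply by R⁻¹: M = K⁻¹TR⁻¹.
det K = 2; the adjugate gives K⁻¹ = [[1, 3/2], [1, 2]].
det R = 3; the adjugate gives R⁻¹ = [[-1, 0], [2/3, -1/3]].
K⁻¹T = [[7, 3], [3, 3]].
M = (K⁻¹T)R⁻¹ = [[-5, -1], [-1, -1]].

M = [[-5, -1], [-1, -1]]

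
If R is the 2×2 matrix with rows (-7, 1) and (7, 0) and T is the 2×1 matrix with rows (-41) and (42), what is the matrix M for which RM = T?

R is on the left of M, so left-multiply by R⁻¹: M = R⁻¹T.
det R = -7; the adjugate gives R⁻¹ = [[0, 1/7], [1, 1]].
M = R⁻¹T = [[0, 1/7], [1, 1]] · [[-41], [42]] = [[6], [1]].

M = [[6], [1]]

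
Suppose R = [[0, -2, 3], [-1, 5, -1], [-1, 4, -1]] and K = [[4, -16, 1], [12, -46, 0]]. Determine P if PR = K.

Right-multiplying both sides by R⁻¹ gives P = KR⁻¹.
det R = 3; the adjugate gives R⁻¹ = [[-1/3, 10/3, -13/3], [0, 1, -1], [1/3, 2/3, -2/3]].
P = KR⁻¹ = [[4, -16, 1], [12, -46, 0]] · [[-1/3, 10/3, -13/3], [0, 1, -1], [1/3, 2/3, -2/3]] = [[-1, -2, -2], [-4, -6, -6]].

P = [[-1, -2, -2], [-4, -6, -6]]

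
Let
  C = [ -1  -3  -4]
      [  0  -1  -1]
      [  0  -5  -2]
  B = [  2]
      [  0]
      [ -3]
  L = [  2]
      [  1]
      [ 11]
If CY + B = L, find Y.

CY = L − B = [[0], [1], [14]].
Since C multiplies Y on the left, Y = C⁻¹(L − B).
det C = 3, so C⁻¹ = [[-1, 14/3, -1/3], [0, 2/3, -1/3], [0, -5/3, 1/3]].
Y = C⁻¹(L − B) = [[0], [-4], [3]].

Y = [[0], [-4], [3]]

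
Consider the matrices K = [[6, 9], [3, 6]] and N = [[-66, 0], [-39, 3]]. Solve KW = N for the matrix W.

Since K multiplies W on the left, W = K⁻¹N.
det K = 9, so K⁻¹ = [[2/3, -1], [-1/3, 2/3]].
W = K⁻¹N = [[2/3, -1], [-1/3, 2/3]] · [[-66, 0], [-39, 3]] = [[-5, -3], [-4, 2]].

W = [[-5, -3], [-4, 2]]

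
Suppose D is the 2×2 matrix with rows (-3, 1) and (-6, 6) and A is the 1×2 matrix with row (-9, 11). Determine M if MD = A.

M = [[-1, 2]]

D is on the right of M, so right-multiply by D⁻¹: M = AD⁻¹.
det D = -12; the adjugate gives D⁻¹ = [[-1/2, 1/12], [-1/2, 1/4]].
M = AD⁻¹ = [[-9, 11]] · [[-1/2, 1/12], [-1/2, 1/4]] = [[-1, 2]].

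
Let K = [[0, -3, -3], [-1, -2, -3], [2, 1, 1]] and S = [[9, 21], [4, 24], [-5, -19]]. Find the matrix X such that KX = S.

X = [[-1, -6], [-6, -3], [3, -4]]

K is on the left of X, so left-multiply by K⁻¹: X = K⁻¹S.
det K = 6, so K⁻¹ = [[1/6, 0, 1/2], [-5/6, 1, 1/2], [1/2, -1, -1/2]].
X = K⁻¹S = [[1/6, 0, 1/2], [-5/6, 1, 1/2], [1/2, -1, -1/2]] · [[9, 21], [4, 24], [-5, -19]] = [[-1, -6], [-6, -3], [3, -4]].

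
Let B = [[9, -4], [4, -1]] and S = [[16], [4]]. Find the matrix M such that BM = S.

M = [[0], [-4]]

Since B multiplies M on the left, M = B⁻¹S.
det B = 7, so B⁻¹ = [[-1/7, 4/7], [-4/7, 9/7]].
M = B⁻¹S = [[-1/7, 4/7], [-4/7, 9/7]] · [[16], [4]] = [[0], [-4]].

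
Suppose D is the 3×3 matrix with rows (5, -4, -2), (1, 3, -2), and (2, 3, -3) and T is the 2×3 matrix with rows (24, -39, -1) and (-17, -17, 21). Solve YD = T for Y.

D is on the right of Y, so right-multiply by D⁻¹: Y = TD⁻¹.
det D = -5, so D⁻¹ = [[3/5, 18/5, -14/5], [1/5, 11/5, -8/5], [3/5, 23/5, -19/5]].
Y = TD⁻¹ = [[24, -39, -1], [-17, -17, 21]] · [[3/5, 18/5, -14/5], [1/5, 11/5, -8/5], [3/5, 23/5, -19/5]] = [[6, -4, -1], [-1, -2, -5]].

Y = [[6, -4, -1], [-1, -2, -5]]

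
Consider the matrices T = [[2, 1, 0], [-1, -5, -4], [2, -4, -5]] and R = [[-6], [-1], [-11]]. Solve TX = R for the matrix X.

Left-multiplying both sides by T⁻¹ gives X = T⁻¹R.
T has determinant 5; T⁻¹ = [[9/5, 1, -4/5], [-13/5, -2, 8/5], [14/5, 2, -9/5]].
X = T⁻¹R = [[9/5, 1, -4/5], [-13/5, -2, 8/5], [14/5, 2, -9/5]] · [[-6], [-1], [-11]] = [[-3], [0], [1]].

X = [[-3], [0], [1]]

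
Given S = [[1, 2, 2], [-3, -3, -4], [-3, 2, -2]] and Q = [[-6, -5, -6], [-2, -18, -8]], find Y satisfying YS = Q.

Y = [[6, 5, -1], [4, 6, -4]]

Since S sits to the right of Y, Y = QS⁻¹.
det S = -4, so S⁻¹ = [[-7/2, -2, 1/2], [-3/2, -1, 1/2], [15/4, 2, -3/4]].
Y = QS⁻¹ = [[-6, -5, -6], [-2, -18, -8]] · [[-7/2, -2, 1/2], [-3/2, -1, 1/2], [15/4, 2, -3/4]] = [[6, 5, -1], [4, 6, -4]].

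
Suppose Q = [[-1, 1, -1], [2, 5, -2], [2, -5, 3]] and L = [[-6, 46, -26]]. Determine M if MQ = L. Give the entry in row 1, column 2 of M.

Right-multiplying both sides by Q⁻¹ gives M = LQ⁻¹.
Q has determinant 5; Q⁻¹ = [[1, 2/5, 3/5], [-2, -1/5, -4/5], [-4, -3/5, -7/5]].
M = LQ⁻¹ = [[-6, 46, -26]] · [[1, 2/5, 3/5], [-2, -1/5, -4/5], [-4, -3/5, -7/5]] = [[6, 4, -4]].

4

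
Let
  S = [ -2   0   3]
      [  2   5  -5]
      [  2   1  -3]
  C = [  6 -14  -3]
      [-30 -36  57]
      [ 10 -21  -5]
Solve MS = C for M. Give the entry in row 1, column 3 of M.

Since S sits to the right of M, M = CS⁻¹.
det S = -4, so S⁻¹ = [[5/2, -3/4, 15/4], [1, 0, 1], [2, -1/2, 5/2]].
M = CS⁻¹ = [[6, -14, -3], [-30, -36, 57], [10, -21, -5]] · [[5/2, -3/4, 15/4], [1, 0, 1], [2, -1/2, 5/2]] = [[-5, -3, 1], [3, -6, -6], [-6, -5, 4]].

1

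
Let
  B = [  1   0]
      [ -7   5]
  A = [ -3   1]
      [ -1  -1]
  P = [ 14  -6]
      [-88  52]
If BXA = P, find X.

Left-multiply by B⁻¹ and right-multiply by A⁻¹: X = B⁻¹PA⁻¹.
det B = 5, so B⁻¹ = [[1, 0], [7/5, 1/5]].
A has determinant 4; A⁻¹ = [[-1/4, -1/4], [1/4, -3/4]].
B⁻¹P = [[14, -6], [2, 2]].
X = (B⁻¹P)A⁻¹ = [[-5, 1], [0, -2]].

X = [[-5, 1], [0, -2]]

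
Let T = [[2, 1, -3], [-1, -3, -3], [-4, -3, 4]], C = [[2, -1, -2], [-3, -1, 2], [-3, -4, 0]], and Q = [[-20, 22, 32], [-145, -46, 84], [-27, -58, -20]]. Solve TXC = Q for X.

Left-multiply by T⁻¹ and right-multiply by C⁻¹: X = T⁻¹QC⁻¹.
det T = 1; the adjugate gives T⁻¹ = [[-21, 5, -12], [16, -4, 9], [-9, 2, -5]].
det C = 4, so C⁻¹ = [[2, 2, -1], [-3/2, -3/2, 1/2], [9/4, 11/4, -5/4]].
T⁻¹Q = [[19, 4, -12], [17, 14, -4], [25, 0, -20]].
X = (T⁻¹Q)C⁻¹ = [[5, -1, -2], [4, 2, -5], [5, -5, 0]].

X = [[5, -1, -2], [4, 2, -5], [5, -5, 0]]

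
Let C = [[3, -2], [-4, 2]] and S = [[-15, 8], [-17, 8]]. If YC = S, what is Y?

Y = [[-1, 3], [1, 5]]

Right-multiplying both sides by C⁻¹ gives Y = SC⁻¹.
det C = -2, so C⁻¹ = [[-1, -1], [-2, -3/2]].
Y = SC⁻¹ = [[-15, 8], [-17, 8]] · [[-1, -1], [-2, -3/2]] = [[-1, 3], [1, 5]].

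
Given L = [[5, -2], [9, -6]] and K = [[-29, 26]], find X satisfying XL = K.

L is on the right of X, so right-multiply by L⁻¹: X = KL⁻¹.
L has determinant -12; L⁻¹ = [[1/2, -1/6], [3/4, -5/12]].
X = KL⁻¹ = [[-29, 26]] · [[1/2, -1/6], [3/4, -5/12]] = [[5, -6]].

X = [[5, -6]]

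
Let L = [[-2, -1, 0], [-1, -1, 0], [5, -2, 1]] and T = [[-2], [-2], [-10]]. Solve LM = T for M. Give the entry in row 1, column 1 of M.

L is on the left of M, so left-multiply by L⁻¹: M = L⁻¹T.
det L = 1; the adjugate gives L⁻¹ = [[-1, 1, 0], [1, -2, 0], [7, -9, 1]].
M = L⁻¹T = [[-1, 1, 0], [1, -2, 0], [7, -9, 1]] · [[-2], [-2], [-10]] = [[0], [2], [-6]].

0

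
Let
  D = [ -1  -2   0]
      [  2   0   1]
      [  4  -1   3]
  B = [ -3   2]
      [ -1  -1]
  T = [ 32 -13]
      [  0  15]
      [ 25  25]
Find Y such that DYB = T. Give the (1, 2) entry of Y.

Y = D⁻¹TB⁻¹ (apply D⁻¹ on the left and B⁻¹ on the right).
det D = 3; the adjugate gives D⁻¹ = [[1/3, 2, -2/3], [-2/3, -1, 1/3], [-2/3, -3, 4/3]].
det B = 5; the adjugate gives B⁻¹ = [[-1/5, -2/5], [1/5, -3/5]].
D⁻¹T = [[-6, 9], [-13, 2], [12, -3]].
Y = (D⁻¹T)B⁻¹ = [[3, -3], [3, 4], [-3, -3]].

-3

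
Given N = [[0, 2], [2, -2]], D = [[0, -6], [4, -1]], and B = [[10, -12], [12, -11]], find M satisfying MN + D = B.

MN = B − D = [[10, -6], [8, -10]].
N is on the right of M, so right-multiply by N⁻¹: M = (B − D)N⁻¹.
N has determinant -4; N⁻¹ = [[1/2, 1/2], [1/2, 0]].
M = (B − D)N⁻¹ = [[2, 5], [-1, 4]].

M = [[2, 5], [-1, 4]]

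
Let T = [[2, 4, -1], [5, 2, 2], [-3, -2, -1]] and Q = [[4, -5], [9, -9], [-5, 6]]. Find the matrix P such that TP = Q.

T is on the left of P, so left-multiply by T⁻¹: P = T⁻¹Q.
det T = 4; the adjugate gives T⁻¹ = [[1/2, 3/2, 5/2], [-1/4, -5/4, -9/4], [-1, -2, -4]].
P = T⁻¹Q = [[1/2, 3/2, 5/2], [-1/4, -5/4, -9/4], [-1, -2, -4]] · [[4, -5], [9, -9], [-5, 6]] = [[3, -1], [-1, -1], [-2, -1]].

P = [[3, -1], [-1, -1], [-2, -1]]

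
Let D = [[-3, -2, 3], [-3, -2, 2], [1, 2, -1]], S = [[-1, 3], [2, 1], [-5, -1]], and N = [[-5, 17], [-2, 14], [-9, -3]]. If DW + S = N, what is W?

DW = N − S = [[-4, 14], [-4, 13], [-4, -2]].
Since D multiplies W on the left, W = D⁻¹(N − S).
D has determinant -4; D⁻¹ = [[1/2, -1, -1/2], [1/4, 0, 3/4], [1, -1, 0]].
W = D⁻¹(N − S) = [[4, -5], [-4, 2], [0, 1]].

W = [[4, -5], [-4, 2], [0, 1]]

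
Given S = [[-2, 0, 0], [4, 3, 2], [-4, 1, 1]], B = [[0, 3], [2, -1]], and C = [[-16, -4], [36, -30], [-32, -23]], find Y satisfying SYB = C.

Y = [[2, 4], [-2, 2], [-3, -2]]

Y = S⁻¹CB⁻¹ (apply S⁻¹ on the left and B⁻¹ on the right).
det S = -2, so S⁻¹ = [[-1/2, 0, 0], [6, 1, -2], [-8, -1, 3]].
det B = -6, so B⁻¹ = [[1/6, 1/2], [1/3, 0]].
S⁻¹C = [[8, 2], [4, -8], [-4, -7]].
Y = (S⁻¹C)B⁻¹ = [[2, 4], [-2, 2], [-3, -2]].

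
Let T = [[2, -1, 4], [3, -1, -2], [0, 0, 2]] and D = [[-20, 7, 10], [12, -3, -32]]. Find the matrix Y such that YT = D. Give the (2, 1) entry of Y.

Since T sits to the right of Y, Y = DT⁻¹.
det T = 2; the adjugate gives T⁻¹ = [[-1, 1, 3], [-3, 2, 8], [0, 0, 1/2]].
Y = DT⁻¹ = [[-20, 7, 10], [12, -3, -32]] · [[-1, 1, 3], [-3, 2, 8], [0, 0, 1/2]] = [[-1, -6, 1], [-3, 6, -4]].

-3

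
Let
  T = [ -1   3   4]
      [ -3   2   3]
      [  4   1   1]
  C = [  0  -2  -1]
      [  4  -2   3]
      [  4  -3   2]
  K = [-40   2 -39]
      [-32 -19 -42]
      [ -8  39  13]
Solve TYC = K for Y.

Y = [[-4, 1, -1], [-5, -3, 5], [5, 0, -4]]

Left-multiply by T⁻¹ and right-multiply by C⁻¹: Y = T⁻¹KC⁻¹.
T has determinant 2; T⁻¹ = [[-1/2, 1/2, 1/2], [15/2, -17/2, -9/2], [-11/2, 13/2, 7/2]].
C has determinant -4; C⁻¹ = [[-5/4, -7/4, 2], [-1, -1, 1], [1, 2, -2]].
T⁻¹K = [[0, 9, 5], [8, 1, 6], [-16, 2, -13]].
Y = (T⁻¹K)C⁻¹ = [[-4, 1, -1], [-5, -3, 5], [5, 0, -4]].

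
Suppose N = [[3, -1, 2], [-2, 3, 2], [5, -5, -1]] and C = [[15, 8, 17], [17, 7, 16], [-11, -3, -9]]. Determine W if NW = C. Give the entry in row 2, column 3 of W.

6

Since N multiplies W on the left, W = N⁻¹C.
det N = 3, so N⁻¹ = [[7/3, -11/3, -8/3], [8/3, -13/3, -10/3], [-5/3, 10/3, 7/3]].
W = N⁻¹C = [[7/3, -11/3, -8/3], [8/3, -13/3, -10/3], [-5/3, 10/3, 7/3]] · [[15, 8, 17], [17, 7, 16], [-11, -3, -9]] = [[2, 1, 5], [3, 1, 6], [6, 3, 4]].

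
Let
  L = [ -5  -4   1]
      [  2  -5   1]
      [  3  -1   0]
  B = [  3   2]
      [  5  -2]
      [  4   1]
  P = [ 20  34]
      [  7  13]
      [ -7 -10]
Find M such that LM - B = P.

M = [[-2, -4], [-3, -3], [1, 4]]

LM = P + B = [[23, 36], [12, 11], [-3, -9]].
Since L multiplies M on the left, M = L⁻¹(P + B).
L has determinant -4; L⁻¹ = [[-1/4, 1/4, -1/4], [-3/4, 3/4, -7/4], [-13/4, 17/4, -33/4]].
M = L⁻¹(P + B) = [[-2, -4], [-3, -3], [1, 4]].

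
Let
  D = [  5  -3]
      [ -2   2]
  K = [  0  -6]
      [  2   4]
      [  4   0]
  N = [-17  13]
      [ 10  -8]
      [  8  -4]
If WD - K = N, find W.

WD = N + K = [[-17, 7], [12, -4], [12, -4]].
Since D sits to the right of W, W = (N + K)D⁻¹.
det D = 4; the adjugate gives D⁻¹ = [[1/2, 3/4], [1/2, 5/4]].
W = (N + K)D⁻¹ = [[-5, -4], [4, 4], [4, 4]].

W = [[-5, -4], [4, 4], [4, 4]]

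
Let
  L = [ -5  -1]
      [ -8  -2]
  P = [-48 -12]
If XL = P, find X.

X = [[0, 6]]

Since L sits to the right of X, X = PL⁻¹.
L has determinant 2; L⁻¹ = [[-1, 1/2], [4, -5/2]].
X = PL⁻¹ = [[-48, -12]] · [[-1, 1/2], [4, -5/2]] = [[0, 6]].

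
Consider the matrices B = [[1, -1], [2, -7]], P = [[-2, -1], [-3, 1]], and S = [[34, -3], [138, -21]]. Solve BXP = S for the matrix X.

X = B⁻¹SP⁻¹ (apply B⁻¹ on the left and P⁻¹ on the right).
det B = -5; the adjugate gives B⁻¹ = [[7/5, -1/5], [2/5, -1/5]].
P has determinant -5; P⁻¹ = [[-1/5, -1/5], [-3/5, 2/5]].
B⁻¹S = [[20, 0], [-14, 3]].
X = (B⁻¹S)P⁻¹ = [[-4, -4], [1, 4]].

X = [[-4, -4], [1, 4]]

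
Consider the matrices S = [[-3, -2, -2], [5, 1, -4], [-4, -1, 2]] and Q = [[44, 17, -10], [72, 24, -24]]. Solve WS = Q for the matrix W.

W = [[-6, 6, 1], [-6, 6, -6]]

Since S sits to the right of W, W = QS⁻¹.
S has determinant -4; S⁻¹ = [[1/2, -3/2, -5/2], [-3/2, 7/2, 11/2], [1/4, -5/4, -7/4]].
W = QS⁻¹ = [[44, 17, -10], [72, 24, -24]] · [[1/2, -3/2, -5/2], [-3/2, 7/2, 11/2], [1/4, -5/4, -7/4]] = [[-6, 6, 1], [-6, 6, -6]].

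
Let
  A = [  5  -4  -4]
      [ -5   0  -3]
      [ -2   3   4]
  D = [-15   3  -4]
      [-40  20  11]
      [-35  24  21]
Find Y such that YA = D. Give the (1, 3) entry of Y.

Right-multiplying both sides by A⁻¹ gives Y = DA⁻¹.
det A = 1; the adjugate gives A⁻¹ = [[9, 4, 12], [26, 12, 35], [-15, -7, -20]].
Y = DA⁻¹ = [[-15, 3, -4], [-40, 20, 11], [-35, 24, 21]] · [[9, 4, 12], [26, 12, 35], [-15, -7, -20]] = [[3, 4, 5], [-5, 3, 0], [-6, 1, 0]].

5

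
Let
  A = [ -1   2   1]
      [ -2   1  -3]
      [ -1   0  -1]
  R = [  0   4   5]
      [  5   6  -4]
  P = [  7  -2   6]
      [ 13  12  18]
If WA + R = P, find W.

W = [[-3, 0, -4], [5, -4, -5]]

WA = P − R = [[7, -6, 1], [8, 6, 22]].
Since A sits to the right of W, W = (P − R)A⁻¹.
det A = 4; the adjugate gives A⁻¹ = [[-1/4, 1/2, -7/4], [1/4, 1/2, -5/4], [1/4, -1/2, 3/4]].
W = (P − R)A⁻¹ = [[-3, 0, -4], [5, -4, -5]].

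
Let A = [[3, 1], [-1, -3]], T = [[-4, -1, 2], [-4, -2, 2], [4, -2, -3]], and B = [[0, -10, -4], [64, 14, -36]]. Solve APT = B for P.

P = [[2, -2, 2], [0, 4, -2]]

Left-multiply by A⁻¹ and right-multiply by T⁻¹: P = A⁻¹BT⁻¹.
det A = -8; the adjugate gives A⁻¹ = [[3/8, 1/8], [-1/8, -3/8]].
det T = -4, so T⁻¹ = [[-5/2, 7/4, -1/2], [1, -1, 0], [-4, 3, -1]].
A⁻¹B = [[8, -2, -6], [-24, -4, 14]].
P = (A⁻¹B)T⁻¹ = [[2, -2, 2], [0, 4, -2]].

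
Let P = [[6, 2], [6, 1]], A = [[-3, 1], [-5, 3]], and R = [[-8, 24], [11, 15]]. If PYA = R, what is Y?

Isolating Y: multiply by P⁻¹ from the left and A⁻¹ from the right, so Y = P⁻¹RA⁻¹.
det P = -6; the adjugate gives P⁻¹ = [[-1/6, 1/3], [1, -1]].
det A = -4; the adjugate gives A⁻¹ = [[-3/4, 1/4], [-5/4, 3/4]].
P⁻¹R = [[5, 1], [-19, 9]].
Y = (P⁻¹R)A⁻¹ = [[-5, 2], [3, 2]].

Y = [[-5, 2], [3, 2]]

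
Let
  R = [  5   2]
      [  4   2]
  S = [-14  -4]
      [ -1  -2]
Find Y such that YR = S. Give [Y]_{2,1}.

3

R is on the right of Y, so right-multiply by R⁻¹: Y = SR⁻¹.
det R = 2, so R⁻¹ = [[1, -1], [-2, 5/2]].
Y = SR⁻¹ = [[-14, -4], [-1, -2]] · [[1, -1], [-2, 5/2]] = [[-6, 4], [3, -4]].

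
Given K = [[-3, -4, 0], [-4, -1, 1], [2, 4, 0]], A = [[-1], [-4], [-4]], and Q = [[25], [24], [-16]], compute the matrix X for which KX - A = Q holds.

X = [[-4], [-3], [1]]

KX = Q + A = [[24], [20], [-20]].
K is on the left of X, so left-multiply by K⁻¹: X = K⁻¹(Q + A).
K has determinant 4; K⁻¹ = [[-1, 0, -1], [1/2, 0, 3/4], [-7/2, 1, -13/4]].
X = K⁻¹(Q + A) = [[-4], [-3], [1]].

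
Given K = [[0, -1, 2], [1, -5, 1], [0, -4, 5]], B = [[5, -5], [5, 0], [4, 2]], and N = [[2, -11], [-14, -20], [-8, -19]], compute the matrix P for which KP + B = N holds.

KP = N − B = [[-3, -6], [-19, -20], [-12, -21]].
K is on the left of P, so left-multiply by K⁻¹: P = K⁻¹(N − B).
det K = -3, so K⁻¹ = [[7, 1, -3], [5/3, 0, -2/3], [4/3, 0, -1/3]].
P = K⁻¹(N − B) = [[-4, 1], [3, 4], [0, -1]].

P = [[-4, 1], [3, 4], [0, -1]]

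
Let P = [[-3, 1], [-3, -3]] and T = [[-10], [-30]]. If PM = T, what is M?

M = [[5], [5]]

P is on the left of M, so left-multiply by P⁻¹: M = P⁻¹T.
det P = 12; the adjugate gives P⁻¹ = [[-1/4, -1/12], [1/4, -1/4]].
M = P⁻¹T = [[-1/4, -1/12], [1/4, -1/4]] · [[-10], [-30]] = [[5], [5]].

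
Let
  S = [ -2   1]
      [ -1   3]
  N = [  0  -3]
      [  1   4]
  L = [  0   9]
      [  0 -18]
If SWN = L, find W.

W = [[3, 0], [3, 0]]

Left-multiply by S⁻¹ and right-multiply by N⁻¹: W = S⁻¹LN⁻¹.
det S = -5; the adjugate gives S⁻¹ = [[-3/5, 1/5], [-1/5, 2/5]].
det N = 3; the adjugate gives N⁻¹ = [[4/3, 1], [-1/3, 0]].
S⁻¹L = [[0, -9], [0, -9]].
W = (S⁻¹L)N⁻¹ = [[3, 0], [3, 0]].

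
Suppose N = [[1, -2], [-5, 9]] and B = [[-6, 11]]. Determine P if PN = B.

P = [[-1, 1]]

Right-multiplying both sides by N⁻¹ gives P = BN⁻¹.
det N = -1, so N⁻¹ = [[-9, -2], [-5, -1]].
P = BN⁻¹ = [[-6, 11]] · [[-9, -2], [-5, -1]] = [[-1, 1]].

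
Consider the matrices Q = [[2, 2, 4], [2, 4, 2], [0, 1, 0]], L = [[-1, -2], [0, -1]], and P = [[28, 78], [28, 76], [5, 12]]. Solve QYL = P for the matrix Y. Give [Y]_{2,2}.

-2

Isolating Y: multiply by Q⁻¹ from the left and L⁻¹ from the right, so Y = Q⁻¹PL⁻¹.
Q has determinant 4; Q⁻¹ = [[-1/2, 1, -3], [0, 0, 1], [1/2, -1/2, 1]].
L has determinant 1; L⁻¹ = [[-1, 2], [0, -1]].
Q⁻¹P = [[-1, 1], [5, 12], [5, 13]].
Y = (Q⁻¹P)L⁻¹ = [[1, -3], [-5, -2], [-5, -3]].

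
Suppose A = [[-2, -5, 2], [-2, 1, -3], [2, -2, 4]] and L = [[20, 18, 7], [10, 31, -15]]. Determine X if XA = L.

A is on the right of X, so right-multiply by A⁻¹: X = LA⁻¹.
det A = -2; the adjugate gives A⁻¹ = [[1, -8, -13/2], [-1, 6, 5], [-1, 7, 6]].
X = LA⁻¹ = [[20, 18, 7], [10, 31, -15]] · [[1, -8, -13/2], [-1, 6, 5], [-1, 7, 6]] = [[-5, -3, 2], [-6, 1, 0]].

X = [[-5, -3, 2], [-6, 1, 0]]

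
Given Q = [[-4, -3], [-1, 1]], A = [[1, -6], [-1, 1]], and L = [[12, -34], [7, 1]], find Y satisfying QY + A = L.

QY = L − A = [[11, -28], [8, 0]].
Left-multiplying both sides by Q⁻¹ gives Y = Q⁻¹(L − A).
Q has determinant -7; Q⁻¹ = [[-1/7, -3/7], [-1/7, 4/7]].
Y = Q⁻¹(L − A) = [[-5, 4], [3, 4]].

Y = [[-5, 4], [3, 4]]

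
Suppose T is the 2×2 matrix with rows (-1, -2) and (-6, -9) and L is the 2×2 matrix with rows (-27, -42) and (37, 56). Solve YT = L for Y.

T is on the right of Y, so right-multiply by T⁻¹: Y = LT⁻¹.
det T = -3, so T⁻¹ = [[3, -2/3], [-2, 1/3]].
Y = LT⁻¹ = [[-27, -42], [37, 56]] · [[3, -2/3], [-2, 1/3]] = [[3, 4], [-1, -6]].

Y = [[3, 4], [-1, -6]]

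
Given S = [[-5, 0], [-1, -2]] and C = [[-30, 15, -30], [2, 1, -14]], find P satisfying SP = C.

P = [[6, -3, 6], [-4, 1, 4]]

S is on the left of P, so left-multiply by S⁻¹: P = S⁻¹C.
det S = 10, so S⁻¹ = [[-1/5, 0], [1/10, -1/2]].
P = S⁻¹C = [[-1/5, 0], [1/10, -1/2]] · [[-30, 15, -30], [2, 1, -14]] = [[6, -3, 6], [-4, 1, 4]].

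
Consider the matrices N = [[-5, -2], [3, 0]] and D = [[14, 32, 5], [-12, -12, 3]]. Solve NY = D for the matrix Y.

Left-multiplying both sides by N⁻¹ gives Y = N⁻¹D.
det N = 6, so N⁻¹ = [[0, 1/3], [-1/2, -5/6]].
Y = N⁻¹D = [[0, 1/3], [-1/2, -5/6]] · [[14, 32, 5], [-12, -12, 3]] = [[-4, -4, 1], [3, -6, -5]].

Y = [[-4, -4, 1], [3, -6, -5]]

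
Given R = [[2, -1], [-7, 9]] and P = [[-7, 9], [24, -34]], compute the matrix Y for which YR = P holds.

R is on the right of Y, so right-multiply by R⁻¹: Y = PR⁻¹.
det R = 11; the adjugate gives R⁻¹ = [[9/11, 1/11], [7/11, 2/11]].
Y = PR⁻¹ = [[-7, 9], [24, -34]] · [[9/11, 1/11], [7/11, 2/11]] = [[0, 1], [-2, -4]].

Y = [[0, 1], [-2, -4]]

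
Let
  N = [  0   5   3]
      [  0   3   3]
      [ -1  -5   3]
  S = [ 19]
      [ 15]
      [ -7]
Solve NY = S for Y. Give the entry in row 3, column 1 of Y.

Left-multiplying both sides by N⁻¹ gives Y = N⁻¹S.
det N = -6, so N⁻¹ = [[-4, 5, -1], [1/2, -1/2, 0], [-1/2, 5/6, 0]].
Y = N⁻¹S = [[-4, 5, -1], [1/2, -1/2, 0], [-1/2, 5/6, 0]] · [[19], [15], [-7]] = [[6], [2], [3]].

3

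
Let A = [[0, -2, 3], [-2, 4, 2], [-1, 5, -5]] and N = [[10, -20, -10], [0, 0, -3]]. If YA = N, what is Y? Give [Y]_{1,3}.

A is on the right of Y, so right-multiply by A⁻¹: Y = NA⁻¹.
A has determinant 6; A⁻¹ = [[-5, 5/6, -8/3], [-2, 1/2, -1], [-1, 1/3, -2/3]].
Y = NA⁻¹ = [[10, -20, -10], [0, 0, -3]] · [[-5, 5/6, -8/3], [-2, 1/2, -1], [-1, 1/3, -2/3]] = [[0, -5, 0], [3, -1, 2]].

0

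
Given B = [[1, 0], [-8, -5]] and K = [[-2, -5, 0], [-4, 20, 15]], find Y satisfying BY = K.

Since B multiplies Y on the left, Y = B⁻¹K.
det B = -5; the adjugate gives B⁻¹ = [[1, 0], [-8/5, -1/5]].
Y = B⁻¹K = [[1, 0], [-8/5, -1/5]] · [[-2, -5, 0], [-4, 20, 15]] = [[-2, -5, 0], [4, 4, -3]].

Y = [[-2, -5, 0], [4, 4, -3]]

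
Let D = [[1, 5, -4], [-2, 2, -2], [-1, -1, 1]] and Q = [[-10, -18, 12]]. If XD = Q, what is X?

X = [[-6, 4, -4]]

D is on the right of X, so right-multiply by D⁻¹: X = QD⁻¹.
det D = 4, so D⁻¹ = [[0, -1/4, -1/2], [1, -3/4, 5/2], [1, -1, 3]].
X = QD⁻¹ = [[-10, -18, 12]] · [[0, -1/4, -1/2], [1, -3/4, 5/2], [1, -1, 3]] = [[-6, 4, -4]].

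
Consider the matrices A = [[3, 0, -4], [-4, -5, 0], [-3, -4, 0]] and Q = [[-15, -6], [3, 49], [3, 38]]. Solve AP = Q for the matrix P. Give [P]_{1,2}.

Left-multiplying both sides by A⁻¹ gives P = A⁻¹Q.
A has determinant -4; A⁻¹ = [[0, -4, 5], [0, 3, -4], [-1/4, -3, 15/4]].
P = A⁻¹Q = [[0, -4, 5], [0, 3, -4], [-1/4, -3, 15/4]] · [[-15, -6], [3, 49], [3, 38]] = [[3, -6], [-3, -5], [6, -3]].

-6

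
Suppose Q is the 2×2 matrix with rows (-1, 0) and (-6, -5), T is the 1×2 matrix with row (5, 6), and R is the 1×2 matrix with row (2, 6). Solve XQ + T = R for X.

XQ = R − T = [[-3, 0]].
Q is on the right of X, so right-multiply by Q⁻¹: X = (R − T)Q⁻¹.
Q has determinant 5; Q⁻¹ = [[-1, 0], [6/5, -1/5]].
X = (R − T)Q⁻¹ = [[3, 0]].

X = [[3, 0]]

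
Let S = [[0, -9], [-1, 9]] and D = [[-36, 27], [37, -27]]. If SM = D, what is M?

Since S multiplies M on the left, M = S⁻¹D.
det S = -9; the adjugate gives S⁻¹ = [[-1, -1], [-1/9, 0]].
M = S⁻¹D = [[-1, -1], [-1/9, 0]] · [[-36, 27], [37, -27]] = [[-1, 0], [4, -3]].

M = [[-1, 0], [4, -3]]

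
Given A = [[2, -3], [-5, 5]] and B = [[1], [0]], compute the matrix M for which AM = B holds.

Since A multiplies M on the left, M = A⁻¹B.
det A = -5; the adjugate gives A⁻¹ = [[-1, -3/5], [-1, -2/5]].
M = A⁻¹B = [[-1, -3/5], [-1, -2/5]] · [[1], [0]] = [[-1], [-1]].

M = [[-1], [-1]]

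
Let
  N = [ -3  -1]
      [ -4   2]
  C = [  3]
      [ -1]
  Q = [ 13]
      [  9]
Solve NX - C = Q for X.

NX = Q + C = [[16], [8]].
N is on the left of X, so left-multiply by N⁻¹: X = N⁻¹(Q + C).
N has determinant -10; N⁻¹ = [[-1/5, -1/10], [-2/5, 3/10]].
X = N⁻¹(Q + C) = [[-4], [-4]].

X = [[-4], [-4]]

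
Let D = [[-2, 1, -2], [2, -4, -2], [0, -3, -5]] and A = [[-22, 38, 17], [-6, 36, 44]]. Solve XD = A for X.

X = [[5, -6, -3], [-2, -5, -6]]

Right-multiplying both sides by D⁻¹ gives X = AD⁻¹.
det D = -6, so D⁻¹ = [[-7/3, -11/6, 5/3], [-5/3, -5/3, 4/3], [1, 1, -1]].
X = AD⁻¹ = [[-22, 38, 17], [-6, 36, 44]] · [[-7/3, -11/6, 5/3], [-5/3, -5/3, 4/3], [1, 1, -1]] = [[5, -6, -3], [-2, -5, -6]].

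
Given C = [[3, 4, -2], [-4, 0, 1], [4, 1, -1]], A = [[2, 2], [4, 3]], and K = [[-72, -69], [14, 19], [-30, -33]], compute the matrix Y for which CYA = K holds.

Y = [[-4, 1], [-4, -2], [1, -1]]

Left-multiply by C⁻¹ and right-multiply by A⁻¹: Y = C⁻¹KA⁻¹.
det C = 5, so C⁻¹ = [[-1/5, 2/5, 4/5], [0, 1, 1], [-4/5, 13/5, 16/5]].
A has determinant -2; A⁻¹ = [[-3/2, 1], [2, -1]].
C⁻¹K = [[-4, -5], [-16, -14], [-2, -1]].
Y = (C⁻¹K)A⁻¹ = [[-4, 1], [-4, -2], [1, -1]].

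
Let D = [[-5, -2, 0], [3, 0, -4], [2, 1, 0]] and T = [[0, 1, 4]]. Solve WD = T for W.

Right-multiplying both sides by D⁻¹ gives W = TD⁻¹.
det D = -4; the adjugate gives D⁻¹ = [[-1, 0, -2], [2, 0, 5], [-3/4, -1/4, -3/2]].
W = TD⁻¹ = [[0, 1, 4]] · [[-1, 0, -2], [2, 0, 5], [-3/4, -1/4, -3/2]] = [[-1, -1, -1]].

W = [[-1, -1, -1]]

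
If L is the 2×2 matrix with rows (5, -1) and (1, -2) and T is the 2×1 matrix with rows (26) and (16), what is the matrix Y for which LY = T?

Left-multiplying both sides by L⁻¹ gives Y = L⁻¹T.
det L = -9, so L⁻¹ = [[2/9, -1/9], [1/9, -5/9]].
Y = L⁻¹T = [[2/9, -1/9], [1/9, -5/9]] · [[26], [16]] = [[4], [-6]].

Y = [[4], [-6]]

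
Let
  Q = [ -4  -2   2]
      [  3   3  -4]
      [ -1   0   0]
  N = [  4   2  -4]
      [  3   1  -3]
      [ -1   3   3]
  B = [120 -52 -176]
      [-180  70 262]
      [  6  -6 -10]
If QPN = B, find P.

P = [[2, -4, 2], [-4, -3, 5], [1, 3, -5]]

Left-multiply by Q⁻¹ and right-multiply by N⁻¹: P = Q⁻¹BN⁻¹.
Q has determinant -2; Q⁻¹ = [[0, 0, -1], [-2, -1, 5], [-3/2, -1, 3]].
det N = -4, so N⁻¹ = [[-3, 9/2, 1/2], [3/2, -2, 0], [-5/2, 7/2, 1/2]].
Q⁻¹B = [[-6, 6, 10], [-30, 4, 40], [18, -10, -28]].
P = (Q⁻¹B)N⁻¹ = [[2, -4, 2], [-4, -3, 5], [1, 3, -5]].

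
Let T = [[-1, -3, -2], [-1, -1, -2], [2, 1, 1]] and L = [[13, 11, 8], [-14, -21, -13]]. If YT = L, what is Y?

Right-multiplying both sides by T⁻¹ gives Y = LT⁻¹.
det T = 6, so T⁻¹ = [[1/6, 1/6, 2/3], [-1/2, 1/2, 0], [1/6, -5/6, -1/3]].
Y = LT⁻¹ = [[13, 11, 8], [-14, -21, -13]] · [[1/6, 1/6, 2/3], [-1/2, 1/2, 0], [1/6, -5/6, -1/3]] = [[-2, 1, 6], [6, -2, -5]].

Y = [[-2, 1, 6], [6, -2, -5]]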